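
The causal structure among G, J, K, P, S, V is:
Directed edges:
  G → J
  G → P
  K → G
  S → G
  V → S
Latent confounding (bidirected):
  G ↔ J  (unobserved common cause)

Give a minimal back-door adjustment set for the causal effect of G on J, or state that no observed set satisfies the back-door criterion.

desc(G)\{G}={J,P}; candidates ⊆ {K,S,V}.
G↔J: latent back-door arc(s) into G.
size 0: {}; under {} G still reaches {J,K,S,V} ∋ J.
size 1: {K}, {S}, {V}; under {K} G still reaches {J,S,V} ∋ J.
size 2: {K,S}, {K,V}, {S,V}; under {K,S} G still reaches {J} ∋ J.
G↔J cannot be blocked by any observed set — no back-door set.

G→J: no observed back-door set.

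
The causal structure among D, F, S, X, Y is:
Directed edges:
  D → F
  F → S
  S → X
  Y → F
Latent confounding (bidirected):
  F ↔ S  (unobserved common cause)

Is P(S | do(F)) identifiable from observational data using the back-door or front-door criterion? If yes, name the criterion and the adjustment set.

desc(F)\{F}={S,X}; candidates ⊆ {D,Y}.
F↔S: latent back-door arc(s) into F.
size 0: {}; under {} F still reaches {D,S,X,Y} ∋ S.
size 1: {D}, {Y}; under {D} F still reaches {S,X,Y} ∋ S.
size 2: {D,Y}; under {D,Y} F still reaches {S,X} ∋ S.
F↔S cannot be blocked by any observed set — no back-door set.
No mediator lies on a directed F→…→S path.
Neither criterion identifies P(S|do(F)) in this graph.

P(S|do(F)): not identifiable (no BD/FD set).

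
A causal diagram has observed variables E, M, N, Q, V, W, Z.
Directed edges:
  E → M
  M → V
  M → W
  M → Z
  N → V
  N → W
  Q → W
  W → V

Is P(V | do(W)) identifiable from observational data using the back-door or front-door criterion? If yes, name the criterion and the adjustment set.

desc(W)\{W}={V}; candidates ⊆ {E,M,N,Q,Z}.
size 0: {}; under {} W still reaches {E,M,N,Q,V,Z} ∋ V.
size 1: {E}, {M}, {N} …(+2); under {E} W still reaches {M,N,Q,V,Z} ∋ V.
{M,N}: W⊥V given {M,N} in G with W→· removed — back-door holds.
P(V|do(W)) = Σ_{M,N} P(V|W,M,N)·P(M,N).

P(V|do(W)): backdoor, adjust for {M, N}.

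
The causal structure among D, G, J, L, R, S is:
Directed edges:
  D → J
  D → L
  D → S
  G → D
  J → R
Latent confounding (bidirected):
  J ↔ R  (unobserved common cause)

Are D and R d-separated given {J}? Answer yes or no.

No — D and R are d-connected given {J}.

Bayes-Ball from D | {J} reaches {G,L,R,S}.
R ∈ reach(D|{J}) ⇒ D ⊥̸ R | {J}.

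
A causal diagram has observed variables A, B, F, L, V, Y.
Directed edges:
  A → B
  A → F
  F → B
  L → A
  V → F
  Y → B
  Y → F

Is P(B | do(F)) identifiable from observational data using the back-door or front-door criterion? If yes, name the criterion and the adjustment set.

P(B|do(F)): backdoor, adjust for {A, Y}.

desc(F)\{F}={B}; candidates ⊆ {A,L,V,Y}.
size 0: {}; under {} F still reaches {A,B,L,V,Y} ∋ B.
size 1: {A}, {L}, {V} …(+1); under {A} F still reaches {B,V,Y} ∋ B.
{A,Y}: F⊥B given {A,Y} in G with F→· removed — back-door holds.
P(B|do(F)) = Σ_{A,Y} P(B|F,A,Y)·P(A,Y).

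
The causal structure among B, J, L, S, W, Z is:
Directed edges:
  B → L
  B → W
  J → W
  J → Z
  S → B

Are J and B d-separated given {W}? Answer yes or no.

No — J and B are d-connected given {W}.

Bayes-Ball from J | {W} reaches {B,L,S,Z}.
B ∈ reach(J|{W}) ⇒ J ⊥̸ B | {W}.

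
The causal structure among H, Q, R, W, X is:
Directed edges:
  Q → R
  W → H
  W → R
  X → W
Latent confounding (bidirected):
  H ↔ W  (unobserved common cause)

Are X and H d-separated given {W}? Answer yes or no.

Bayes-Ball from X | {W} reaches {H}.
H ∈ reach(X|{W}) ⇒ X ⊥̸ H | {W}.

No — X and H are d-connected given {W}.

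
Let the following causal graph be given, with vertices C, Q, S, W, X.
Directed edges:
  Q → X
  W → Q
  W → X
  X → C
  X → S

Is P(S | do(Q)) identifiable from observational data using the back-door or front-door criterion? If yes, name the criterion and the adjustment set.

P(S|do(Q)): backdoor, adjust for {W}.

desc(Q)\{Q}={C,S,X}; candidates ⊆ {W}.
size 0: {}; under {} Q still reaches {C,S,W,X} ∋ S.
{W}: Q⊥S given {W} in G with Q→· removed — back-door holds.
P(S|do(Q)) = Σ_{W} P(S|Q,W)·P(W).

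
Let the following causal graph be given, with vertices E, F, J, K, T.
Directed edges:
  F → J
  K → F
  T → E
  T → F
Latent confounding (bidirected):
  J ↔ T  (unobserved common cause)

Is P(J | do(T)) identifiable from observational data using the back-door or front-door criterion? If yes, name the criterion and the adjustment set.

P(J|do(T)): frontdoor, adjust for {F}.

desc(T)\{T}={E,F,J}; candidates ⊆ {K}.
T↔J: latent back-door arc(s) into T.
size 0: {}; under {} T still reaches {J} ∋ J.
size 1: {K}; under {K} T still reaches {J} ∋ J.
T↔J cannot be blocked by any observed set — no back-door set.
{F}: (i) intercepts every directed T→J path; (ii) no back-door T→{F}; (iii) {T} blocks every back-door {F}→J. Front-door holds.
P(J|do(T)) = Σ_{F} P(F|T) Σ_{T'} P(J|F,T')P(T').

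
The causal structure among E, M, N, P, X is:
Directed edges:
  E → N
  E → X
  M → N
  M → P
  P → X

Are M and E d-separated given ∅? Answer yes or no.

Yes — M ⊥ E | ∅.

Bayes-Ball from M | ∅ reaches {N,P,X}.
E ∉ reach(M|∅) ⇒ M ⊥ E | ∅.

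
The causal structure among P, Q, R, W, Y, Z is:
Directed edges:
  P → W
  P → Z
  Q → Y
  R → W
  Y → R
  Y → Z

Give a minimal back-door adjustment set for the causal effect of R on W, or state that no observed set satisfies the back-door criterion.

desc(R)\{R}={W}; candidates ⊆ {P,Q,Y,Z}.
∅: R⊥W given ∅ in G with R→· removed — back-door holds.

R→W: minimal back-door set ∅.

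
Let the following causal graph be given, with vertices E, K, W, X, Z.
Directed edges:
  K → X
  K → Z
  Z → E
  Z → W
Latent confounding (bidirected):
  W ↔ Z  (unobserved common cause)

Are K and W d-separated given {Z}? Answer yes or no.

No — K and W are d-connected given {Z}.

Bayes-Ball from K | {Z} reaches {W,X}.
W ∈ reach(K|{Z}) ⇒ K ⊥̸ W | {Z}.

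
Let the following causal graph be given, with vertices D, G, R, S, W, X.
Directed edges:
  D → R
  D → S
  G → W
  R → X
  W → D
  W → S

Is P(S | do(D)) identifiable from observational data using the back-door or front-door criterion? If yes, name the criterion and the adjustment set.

P(S|do(D)): backdoor, adjust for {W}.

desc(D)\{D}={R,S,X}; candidates ⊆ {G,W}.
size 0: {}; under {} D still reaches {G,S,W} ∋ S.
{W}: D⊥S given {W} in G with D→· removed — back-door holds.
P(S|do(D)) = Σ_{W} P(S|D,W)·P(W).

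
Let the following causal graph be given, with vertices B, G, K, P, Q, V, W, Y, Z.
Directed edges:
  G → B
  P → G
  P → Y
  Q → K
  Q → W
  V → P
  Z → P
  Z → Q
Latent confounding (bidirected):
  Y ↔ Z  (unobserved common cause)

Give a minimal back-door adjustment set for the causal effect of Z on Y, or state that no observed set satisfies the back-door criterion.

Z→Y: no observed back-door set.

desc(Z)\{Z}={B,G,K,P,Q,W,Y}; candidates ⊆ {V}.
Z↔Y: latent back-door arc(s) into Z.
size 0: {}; under {} Z still reaches {Y} ∋ Y.
size 1: {V}; under {V} Z still reaches {Y} ∋ Y.
Z↔Y cannot be blocked by any observed set — no back-door set.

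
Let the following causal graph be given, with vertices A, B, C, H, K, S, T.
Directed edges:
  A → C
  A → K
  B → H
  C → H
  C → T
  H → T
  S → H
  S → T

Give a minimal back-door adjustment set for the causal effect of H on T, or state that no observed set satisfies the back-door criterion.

desc(H)\{H}={T}; candidates ⊆ {A,B,C,K,S}.
size 0: {}; under {} H still reaches {A,B,C,K,S,T} ∋ T.
size 1: {A}, {B}, {C} …(+2); under {A} H still reaches {B,C,S,T} ∋ T.
{C,S}: H⊥T given {C,S} in G with H→· removed — back-door holds.

H→T: minimal back-door set {C, S}.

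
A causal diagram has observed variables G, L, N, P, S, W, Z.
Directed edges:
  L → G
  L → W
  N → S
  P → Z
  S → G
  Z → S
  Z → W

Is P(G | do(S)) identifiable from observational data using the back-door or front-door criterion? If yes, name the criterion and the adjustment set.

desc(S)\{S}={G}; candidates ⊆ {L,N,P,W,Z}.
∅: S⊥G given ∅ in G with S→· removed — back-door holds.
P(G|do(S)) = P(G|S) — no adjustment needed.

P(G|do(S)): backdoor, adjust for ∅.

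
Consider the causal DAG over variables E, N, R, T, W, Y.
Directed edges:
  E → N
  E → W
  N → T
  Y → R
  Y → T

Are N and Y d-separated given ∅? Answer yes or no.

Yes — N ⊥ Y | ∅.

Bayes-Ball from N | ∅ reaches {E,T,W}.
Y ∉ reach(N|∅) ⇒ N ⊥ Y | ∅.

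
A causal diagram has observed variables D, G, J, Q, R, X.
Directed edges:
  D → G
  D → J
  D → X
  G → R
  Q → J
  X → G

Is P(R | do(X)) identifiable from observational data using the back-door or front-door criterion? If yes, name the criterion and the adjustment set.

P(R|do(X)): backdoor, adjust for {D}.

desc(X)\{X}={G,R}; candidates ⊆ {D,J,Q}.
size 0: {}; under {} X still reaches {D,G,J,R} ∋ R.
{D}: X⊥R given {D} in G with X→· removed — back-door holds.
P(R|do(X)) = Σ_{D} P(R|X,D)·P(D).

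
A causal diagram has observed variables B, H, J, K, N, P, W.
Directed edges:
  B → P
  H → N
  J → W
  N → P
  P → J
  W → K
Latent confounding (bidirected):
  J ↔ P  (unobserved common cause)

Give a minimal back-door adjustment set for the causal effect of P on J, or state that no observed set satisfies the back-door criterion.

desc(P)\{P}={J,K,W}; candidates ⊆ {B,H,N}.
P↔J: latent back-door arc(s) into P.
size 0: {}; under {} P still reaches {B,H,J,K,N,W} ∋ J.
size 1: {B}, {H}, {N}; under {B} P still reaches {H,J,K,N,W} ∋ J.
size 2: {B,H}, {B,N}, {H,N}; under {B,H} P still reaches {J,K,N,W} ∋ J.
P↔J cannot be blocked by any observed set — no back-door set.

P→J: no observed back-door set.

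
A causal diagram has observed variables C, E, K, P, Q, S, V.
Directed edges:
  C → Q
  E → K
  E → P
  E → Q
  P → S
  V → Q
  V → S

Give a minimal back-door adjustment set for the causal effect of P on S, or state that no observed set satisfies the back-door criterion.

P→S: minimal back-door set ∅.

desc(P)\{P}={S}; candidates ⊆ {C,E,K,Q,V}.
∅: P⊥S given ∅ in G with P→· removed — back-door holds.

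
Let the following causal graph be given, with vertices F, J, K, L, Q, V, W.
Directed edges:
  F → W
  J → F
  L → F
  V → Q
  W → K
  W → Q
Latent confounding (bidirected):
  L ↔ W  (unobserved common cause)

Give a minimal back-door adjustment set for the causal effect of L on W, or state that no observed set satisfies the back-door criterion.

L→W: no observed back-door set.

desc(L)\{L}={F,K,Q,W}; candidates ⊆ {J,V}.
L↔W: latent back-door arc(s) into L.
size 0: {}; under {} L still reaches {K,Q,W} ∋ W.
size 1: {J}, {V}; under {J} L still reaches {K,Q,W} ∋ W.
size 2: {J,V}; under {J,V} L still reaches {K,Q,W} ∋ W.
L↔W cannot be blocked by any observed set — no back-door set.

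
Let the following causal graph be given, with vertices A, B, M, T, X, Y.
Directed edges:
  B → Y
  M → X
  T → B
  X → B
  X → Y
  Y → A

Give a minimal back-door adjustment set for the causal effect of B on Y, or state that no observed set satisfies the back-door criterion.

B→Y: minimal back-door set {X}.

desc(B)\{B}={A,Y}; candidates ⊆ {M,T,X}.
size 0: {}; under {} B still reaches {A,M,T,X,Y} ∋ Y.
{X}: B⊥Y given {X} in G with B→· removed — back-door holds.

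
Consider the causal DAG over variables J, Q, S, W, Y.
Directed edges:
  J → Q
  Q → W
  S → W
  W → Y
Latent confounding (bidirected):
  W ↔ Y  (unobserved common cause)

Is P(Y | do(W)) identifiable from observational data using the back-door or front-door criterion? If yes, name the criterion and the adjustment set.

desc(W)\{W}={Y}; candidates ⊆ {J,Q,S}.
W↔Y: latent back-door arc(s) into W.
size 0: {}; under {} W still reaches {J,Q,S,Y} ∋ Y.
size 1: {J}, {Q}, {S}; under {J} W still reaches {Q,S,Y} ∋ Y.
size 2: {J,Q}, {J,S}, {Q,S}; under {J,Q} W still reaches {S,Y} ∋ Y.
W↔Y cannot be blocked by any observed set — no back-door set.
No mediator lies on a directed W→…→Y path.
Neither criterion identifies P(Y|do(W)) in this graph.

P(Y|do(W)): not identifiable (no BD/FD set).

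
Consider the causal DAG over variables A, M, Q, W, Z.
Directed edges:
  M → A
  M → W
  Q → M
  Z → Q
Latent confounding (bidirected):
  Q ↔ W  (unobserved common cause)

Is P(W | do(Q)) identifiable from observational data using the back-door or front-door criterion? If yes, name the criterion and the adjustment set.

desc(Q)\{Q}={A,M,W}; candidates ⊆ {Z}.
Q↔W: latent back-door arc(s) into Q.
size 0: {}; under {} Q still reaches {W,Z} ∋ W.
size 1: {Z}; under {Z} Q still reaches {W} ∋ W.
Q↔W cannot be blocked by any observed set — no back-door set.
{M}: (i) intercepts every directed Q→W path; (ii) no back-door Q→{M}; (iii) {Q} blocks every back-door {M}→W. Front-door holds.
P(W|do(Q)) = Σ_{M} P(M|Q) Σ_{Q'} P(W|M,Q')P(Q').

P(W|do(Q)): frontdoor, adjust for {M}.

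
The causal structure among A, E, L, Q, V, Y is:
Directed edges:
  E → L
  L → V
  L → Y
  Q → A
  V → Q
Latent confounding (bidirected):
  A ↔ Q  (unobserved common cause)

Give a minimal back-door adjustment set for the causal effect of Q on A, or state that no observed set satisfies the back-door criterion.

Q→A: no observed back-door set.

desc(Q)\{Q}={A}; candidates ⊆ {E,L,V,Y}.
Q↔A: latent back-door arc(s) into Q.
size 0: {}; under {} Q still reaches {A,E,L,V,Y} ∋ A.
size 1: {E}, {L}, {V} …(+1); under {E} Q still reaches {A,L,V,Y} ∋ A.
size 2: {E,L}, {E,V}, {E,Y} …(+3); under {E,L} Q still reaches {A,V} ∋ A.
Q↔A cannot be blocked by any observed set — no back-door set.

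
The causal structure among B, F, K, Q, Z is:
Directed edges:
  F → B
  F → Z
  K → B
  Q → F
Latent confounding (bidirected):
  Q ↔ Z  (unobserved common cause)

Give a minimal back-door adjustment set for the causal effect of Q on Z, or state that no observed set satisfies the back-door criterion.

Q→Z: no observed back-door set.

desc(Q)\{Q}={B,F,Z}; candidates ⊆ {K}.
Q↔Z: latent back-door arc(s) into Q.
size 0: {}; under {} Q still reaches {Z} ∋ Z.
size 1: {K}; under {K} Q still reaches {Z} ∋ Z.
Q↔Z cannot be blocked by any observed set — no back-door set.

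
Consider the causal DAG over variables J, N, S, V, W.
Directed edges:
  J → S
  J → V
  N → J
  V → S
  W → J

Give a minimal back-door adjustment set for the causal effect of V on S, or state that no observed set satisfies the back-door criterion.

V→S: minimal back-door set {J}.

desc(V)\{V}={S}; candidates ⊆ {J,N,W}.
size 0: {}; under {} V still reaches {J,N,S,W} ∋ S.
{J}: V⊥S given {J} in G with V→· removed — back-door holds.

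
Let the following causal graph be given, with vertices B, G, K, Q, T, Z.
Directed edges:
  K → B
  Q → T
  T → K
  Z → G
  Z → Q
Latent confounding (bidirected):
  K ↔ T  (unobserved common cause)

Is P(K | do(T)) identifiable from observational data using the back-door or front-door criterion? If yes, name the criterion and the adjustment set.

desc(T)\{T}={B,K}; candidates ⊆ {G,Q,Z}.
T↔K: latent back-door arc(s) into T.
size 0: {}; under {} T still reaches {B,G,K,Q,Z} ∋ K.
size 1: {G}, {Q}, {Z}; under {G} T still reaches {B,K,Q,Z} ∋ K.
size 2: {G,Q}, {G,Z}, {Q,Z}; under {G,Q} T still reaches {B,K} ∋ K.
T↔K cannot be blocked by any observed set — no back-door set.
No mediator lies on a directed T→…→K path.
Neither criterion identifies P(K|do(T)) in this graph.

P(K|do(T)): not identifiable (no BD/FD set).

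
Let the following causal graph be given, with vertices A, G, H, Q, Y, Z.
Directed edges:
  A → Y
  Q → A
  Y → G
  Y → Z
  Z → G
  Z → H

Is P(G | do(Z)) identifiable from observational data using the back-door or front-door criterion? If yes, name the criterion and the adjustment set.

P(G|do(Z)): backdoor, adjust for {Y}.

desc(Z)\{Z}={G,H}; candidates ⊆ {A,Q,Y}.
size 0: {}; under {} Z still reaches {A,G,Q,Y} ∋ G.
{Y}: Z⊥G given {Y} in G with Z→· removed — back-door holds.
P(G|do(Z)) = Σ_{Y} P(G|Z,Y)·P(Y).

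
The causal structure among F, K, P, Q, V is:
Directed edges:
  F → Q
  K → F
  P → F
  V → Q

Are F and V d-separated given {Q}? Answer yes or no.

No — F and V are d-connected given {Q}.

Bayes-Ball from F | {Q} reaches {K,P,V}.
V ∈ reach(F|{Q}) ⇒ F ⊥̸ V | {Q}.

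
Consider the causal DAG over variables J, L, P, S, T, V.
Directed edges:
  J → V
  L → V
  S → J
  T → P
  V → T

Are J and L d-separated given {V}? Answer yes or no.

No — J and L are d-connected given {V}.

Bayes-Ball from J | {V} reaches {L,S}.
L ∈ reach(J|{V}) ⇒ J ⊥̸ L | {V}.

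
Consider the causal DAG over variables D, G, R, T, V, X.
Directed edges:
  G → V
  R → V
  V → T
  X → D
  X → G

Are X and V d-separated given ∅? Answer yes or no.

No — X and V are d-connected given ∅.

Bayes-Ball from X | ∅ reaches {D,G,T,V}.
V ∈ reach(X|∅) ⇒ X ⊥̸ V | ∅.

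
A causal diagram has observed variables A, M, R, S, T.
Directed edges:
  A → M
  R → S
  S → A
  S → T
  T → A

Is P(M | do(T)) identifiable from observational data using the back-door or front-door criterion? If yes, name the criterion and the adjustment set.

P(M|do(T)): backdoor, adjust for {S}.

desc(T)\{T}={A,M}; candidates ⊆ {R,S}.
size 0: {}; under {} T still reaches {A,M,R,S} ∋ M.
{S}: T⊥M given {S} in G with T→· removed — back-door holds.
P(M|do(T)) = Σ_{S} P(M|T,S)·P(S).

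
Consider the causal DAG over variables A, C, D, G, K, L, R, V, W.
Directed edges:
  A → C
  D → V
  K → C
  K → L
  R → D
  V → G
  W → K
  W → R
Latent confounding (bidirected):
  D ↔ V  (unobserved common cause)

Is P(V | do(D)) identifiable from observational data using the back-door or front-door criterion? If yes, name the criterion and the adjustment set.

P(V|do(D)): not identifiable (no BD/FD set).

desc(D)\{D}={G,V}; candidates ⊆ {A,C,K,L,R,W}.
D↔V: latent back-door arc(s) into D.
size 0: {}; under {} D still reaches {C,G,K,L,R,V,W} ∋ V.
size 1: {A}, {C}, {K} …(+3); under {A} D still reaches {C,G,K,L,R,V,W} ∋ V.
size 2: {A,C}, {A,K}, {A,L} …(+12); under {A,C} D still reaches {G,K,L,R,V,W} ∋ V.
D↔V cannot be blocked by any observed set — no back-door set.
No mediator lies on a directed D→…→V path.
Neither criterion identifies P(V|do(D)) in this graph.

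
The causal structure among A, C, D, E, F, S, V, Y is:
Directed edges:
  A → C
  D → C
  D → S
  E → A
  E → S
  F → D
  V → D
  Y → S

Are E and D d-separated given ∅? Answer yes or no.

Bayes-Ball from E | ∅ reaches {A,C,S}.
D ∉ reach(E|∅) ⇒ E ⊥ D | ∅.

Yes — E ⊥ D | ∅.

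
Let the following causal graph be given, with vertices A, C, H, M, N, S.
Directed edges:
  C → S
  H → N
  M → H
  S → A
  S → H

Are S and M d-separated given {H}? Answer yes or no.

No — S and M are d-connected given {H}.

Bayes-Ball from S | {H} reaches {A,C,M}.
M ∈ reach(S|{H}) ⇒ S ⊥̸ M | {H}.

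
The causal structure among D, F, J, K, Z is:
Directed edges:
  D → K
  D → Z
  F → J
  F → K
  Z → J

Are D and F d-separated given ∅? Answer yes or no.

Yes — D ⊥ F | ∅.

Bayes-Ball from D | ∅ reaches {J,K,Z}.
F ∉ reach(D|∅) ⇒ D ⊥ F | ∅.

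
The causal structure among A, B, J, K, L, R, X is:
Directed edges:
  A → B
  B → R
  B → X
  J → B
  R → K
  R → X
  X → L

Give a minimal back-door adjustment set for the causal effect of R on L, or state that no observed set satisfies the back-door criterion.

desc(R)\{R}={K,L,X}; candidates ⊆ {A,B,J}.
size 0: {}; under {} R still reaches {A,B,J,L,X} ∋ L.
{B}: R⊥L given {B} in G with R→· removed — back-door holds.

R→L: minimal back-door set {B}.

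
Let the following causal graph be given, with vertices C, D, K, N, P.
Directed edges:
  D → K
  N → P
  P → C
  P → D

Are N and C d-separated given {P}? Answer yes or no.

Yes — N ⊥ C | {P}.

Bayes-Ball from N | {P} reaches ∅.
C ∉ reach(N|{P}) ⇒ N ⊥ C | {P}.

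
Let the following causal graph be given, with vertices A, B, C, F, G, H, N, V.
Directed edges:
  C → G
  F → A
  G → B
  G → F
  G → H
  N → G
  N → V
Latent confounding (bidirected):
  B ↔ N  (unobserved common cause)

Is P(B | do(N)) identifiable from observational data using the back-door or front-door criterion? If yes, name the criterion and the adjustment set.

P(B|do(N)): frontdoor, adjust for {G}.

desc(N)\{N}={A,B,F,G,H,V}; candidates ⊆ {C}.
N↔B: latent back-door arc(s) into N.
size 0: {}; under {} N still reaches {B} ∋ B.
size 1: {C}; under {C} N still reaches {B} ∋ B.
N↔B cannot be blocked by any observed set — no back-door set.
{G}: (i) intercepts every directed N→B path; (ii) no back-door N→{G}; (iii) {N} blocks every back-door {G}→B. Front-door holds.
P(B|do(N)) = Σ_{G} P(G|N) Σ_{N'} P(B|G,N')P(N').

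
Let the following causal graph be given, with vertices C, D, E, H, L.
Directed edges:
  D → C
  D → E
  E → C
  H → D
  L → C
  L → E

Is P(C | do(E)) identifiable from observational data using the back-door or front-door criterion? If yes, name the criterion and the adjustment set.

desc(E)\{E}={C}; candidates ⊆ {D,H,L}.
size 0: {}; under {} E still reaches {C,D,H,L} ∋ C.
size 1: {D}, {H}, {L}; under {D} E still reaches {C,L} ∋ C.
{D,L}: E⊥C given {D,L} in G with E→· removed — back-door holds.
P(C|do(E)) = Σ_{D,L} P(C|E,D,L)·P(D,L).

P(C|do(E)): backdoor, adjust for {D, L}.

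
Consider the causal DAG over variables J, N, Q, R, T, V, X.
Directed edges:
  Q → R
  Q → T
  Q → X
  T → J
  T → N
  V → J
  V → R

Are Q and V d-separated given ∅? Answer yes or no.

Bayes-Ball from Q | ∅ reaches {J,N,R,T,X}.
V ∉ reach(Q|∅) ⇒ Q ⊥ V | ∅.

Yes — Q ⊥ V | ∅.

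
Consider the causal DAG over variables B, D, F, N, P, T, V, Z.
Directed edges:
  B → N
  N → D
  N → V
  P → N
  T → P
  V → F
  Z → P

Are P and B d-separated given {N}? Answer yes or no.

No — P and B are d-connected given {N}.

Bayes-Ball from P | {N} reaches {B,T,Z}.
B ∈ reach(P|{N}) ⇒ P ⊥̸ B | {N}.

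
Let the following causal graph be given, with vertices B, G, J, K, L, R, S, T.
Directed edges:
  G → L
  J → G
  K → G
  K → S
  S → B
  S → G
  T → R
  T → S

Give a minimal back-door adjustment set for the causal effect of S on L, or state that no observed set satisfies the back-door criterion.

desc(S)\{S}={B,G,L}; candidates ⊆ {J,K,R,T}.
size 0: {}; under {} S still reaches {G,K,L,R,T} ∋ L.
{K}: S⊥L given {K} in G with S→· removed — back-door holds.

S→L: minimal back-door set {K}.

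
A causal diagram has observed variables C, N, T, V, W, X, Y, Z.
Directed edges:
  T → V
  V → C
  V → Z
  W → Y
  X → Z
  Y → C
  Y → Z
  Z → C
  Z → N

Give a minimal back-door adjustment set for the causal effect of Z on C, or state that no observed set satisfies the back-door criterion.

Z→C: minimal back-door set {V, Y}.

desc(Z)\{Z}={C,N}; candidates ⊆ {T,V,W,X,Y}.
size 0: {}; under {} Z still reaches {C,T,V,W,X,Y} ∋ C.
size 1: {T}, {V}, {W} …(+2); under {T} Z still reaches {C,V,W,X,Y} ∋ C.
{V,Y}: Z⊥C given {V,Y} in G with Z→· removed — back-door holds.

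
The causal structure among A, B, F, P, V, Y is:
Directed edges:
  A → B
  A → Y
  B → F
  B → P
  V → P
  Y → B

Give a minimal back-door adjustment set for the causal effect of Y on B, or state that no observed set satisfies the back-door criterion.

Y→B: minimal back-door set {A}.

desc(Y)\{Y}={B,F,P}; candidates ⊆ {A,V}.
size 0: {}; under {} Y still reaches {A,B,F,P} ∋ B.
{A}: Y⊥B given {A} in G with Y→· removed — back-door holds.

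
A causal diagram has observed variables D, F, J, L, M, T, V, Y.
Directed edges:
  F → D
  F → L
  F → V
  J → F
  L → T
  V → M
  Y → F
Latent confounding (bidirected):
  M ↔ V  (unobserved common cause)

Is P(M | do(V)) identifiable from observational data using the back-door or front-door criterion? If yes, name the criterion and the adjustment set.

P(M|do(V)): not identifiable (no BD/FD set).

desc(V)\{V}={M}; candidates ⊆ {D,F,J,L,T,Y}.
V↔M: latent back-door arc(s) into V.
size 0: {}; under {} V still reaches {D,F,J,L,M,T,Y} ∋ M.
size 1: {D}, {F}, {J} …(+3); under {D} V still reaches {F,J,L,M,T,Y} ∋ M.
size 2: {D,F}, {D,J}, {D,L} …(+12); under {D,F} V still reaches {M} ∋ M.
V↔M cannot be blocked by any observed set — no back-door set.
No mediator lies on a directed V→…→M path.
Neither criterion identifies P(M|do(V)) in this graph.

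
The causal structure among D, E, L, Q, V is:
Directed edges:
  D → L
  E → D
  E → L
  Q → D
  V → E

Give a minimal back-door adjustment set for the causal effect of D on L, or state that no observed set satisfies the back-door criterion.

D→L: minimal back-door set {E}.

desc(D)\{D}={L}; candidates ⊆ {E,Q,V}.
size 0: {}; under {} D still reaches {E,L,Q,V} ∋ L.
{E}: D⊥L given {E} in G with D→· removed — back-door holds.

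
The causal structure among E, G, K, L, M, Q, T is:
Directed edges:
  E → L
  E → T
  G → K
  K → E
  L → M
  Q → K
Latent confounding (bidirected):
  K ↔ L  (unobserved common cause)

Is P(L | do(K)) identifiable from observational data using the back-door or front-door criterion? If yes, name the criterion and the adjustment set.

desc(K)\{K}={E,L,M,T}; candidates ⊆ {G,Q}.
K↔L: latent back-door arc(s) into K.
size 0: {}; under {} K still reaches {G,L,M,Q} ∋ L.
size 1: {G}, {Q}; under {G} K still reaches {L,M,Q} ∋ L.
size 2: {G,Q}; under {G,Q} K still reaches {L,M} ∋ L.
K↔L cannot be blocked by any observed set — no back-door set.
{E}: (i) intercepts every directed K→L path; (ii) no back-door K→{E}; (iii) {K} blocks every back-door {E}→L. Front-door holds.
P(L|do(K)) = Σ_{E} P(E|K) Σ_{K'} P(L|E,K')P(K').

P(L|do(K)): frontdoor, adjust for {E}.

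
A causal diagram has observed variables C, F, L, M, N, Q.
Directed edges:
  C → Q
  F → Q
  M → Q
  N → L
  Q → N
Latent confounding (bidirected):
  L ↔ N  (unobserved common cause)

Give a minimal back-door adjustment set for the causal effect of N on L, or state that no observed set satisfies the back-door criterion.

desc(N)\{N}={L}; candidates ⊆ {C,F,M,Q}.
N↔L: latent back-door arc(s) into N.
size 0: {}; under {} N still reaches {C,F,L,M,Q} ∋ L.
size 1: {C}, {F}, {M} …(+1); under {C} N still reaches {F,L,M,Q} ∋ L.
size 2: {C,F}, {C,M}, {C,Q} …(+3); under {C,F} N still reaches {L,M,Q} ∋ L.
N↔L cannot be blocked by any observed set — no back-door set.

N→L: no observed back-door set.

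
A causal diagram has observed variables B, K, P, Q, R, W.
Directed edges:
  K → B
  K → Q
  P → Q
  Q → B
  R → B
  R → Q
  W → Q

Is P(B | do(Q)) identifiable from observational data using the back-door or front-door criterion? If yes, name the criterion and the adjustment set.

P(B|do(Q)): backdoor, adjust for {K, R}.

desc(Q)\{Q}={B}; candidates ⊆ {K,P,R,W}.
size 0: {}; under {} Q still reaches {B,K,P,R,W} ∋ B.
size 1: {K}, {P}, {R} …(+1); under {K} Q still reaches {B,P,R,W} ∋ B.
{K,R}: Q⊥B given {K,R} in G with Q→· removed — back-door holds.
P(B|do(Q)) = Σ_{K,R} P(B|Q,K,R)·P(K,R).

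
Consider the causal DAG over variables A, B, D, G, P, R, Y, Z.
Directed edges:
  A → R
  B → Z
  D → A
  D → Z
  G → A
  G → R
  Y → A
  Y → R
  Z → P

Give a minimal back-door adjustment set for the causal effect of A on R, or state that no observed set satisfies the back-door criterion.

desc(A)\{A}={R}; candidates ⊆ {B,D,G,P,Y,Z}.
size 0: {}; under {} A still reaches {D,G,P,R,Y,Z} ∋ R.
size 1: {B}, {D}, {G} …(+3); under {B} A still reaches {D,G,P,R,Y,Z} ∋ R.
{G,Y}: A⊥R given {G,Y} in G with A→· removed — back-door holds.

A→R: minimal back-door set {G, Y}.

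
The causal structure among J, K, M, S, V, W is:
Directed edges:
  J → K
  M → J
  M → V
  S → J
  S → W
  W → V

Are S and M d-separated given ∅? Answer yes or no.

Bayes-Ball from S | ∅ reaches {J,K,V,W}.
M ∉ reach(S|∅) ⇒ S ⊥ M | ∅.

Yes — S ⊥ M | ∅.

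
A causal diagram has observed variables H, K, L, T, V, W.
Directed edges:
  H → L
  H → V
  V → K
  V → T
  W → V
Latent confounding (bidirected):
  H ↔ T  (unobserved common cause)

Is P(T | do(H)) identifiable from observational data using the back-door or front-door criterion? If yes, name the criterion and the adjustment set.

P(T|do(H)): frontdoor, adjust for {V}.

desc(H)\{H}={K,L,T,V}; candidates ⊆ {W}.
H↔T: latent back-door arc(s) into H.
size 0: {}; under {} H still reaches {T} ∋ T.
size 1: {W}; under {W} H still reaches {T} ∋ T.
H↔T cannot be blocked by any observed set — no back-door set.
{V}: (i) intercepts every directed H→T path; (ii) no back-door H→{V}; (iii) {H} blocks every back-door {V}→T. Front-door holds.
P(T|do(H)) = Σ_{V} P(V|H) Σ_{H'} P(T|V,H')P(H').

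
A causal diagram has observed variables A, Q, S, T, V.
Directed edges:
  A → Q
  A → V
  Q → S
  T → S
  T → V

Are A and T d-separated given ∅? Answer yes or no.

Bayes-Ball from A | ∅ reaches {Q,S,V}.
T ∉ reach(A|∅) ⇒ A ⊥ T | ∅.

Yes — A ⊥ T | ∅.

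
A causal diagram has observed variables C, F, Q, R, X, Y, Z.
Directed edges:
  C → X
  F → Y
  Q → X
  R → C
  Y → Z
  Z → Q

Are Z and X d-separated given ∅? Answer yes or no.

No — Z and X are d-connected given ∅.

Bayes-Ball from Z | ∅ reaches {F,Q,X,Y}.
X ∈ reach(Z|∅) ⇒ Z ⊥̸ X | ∅.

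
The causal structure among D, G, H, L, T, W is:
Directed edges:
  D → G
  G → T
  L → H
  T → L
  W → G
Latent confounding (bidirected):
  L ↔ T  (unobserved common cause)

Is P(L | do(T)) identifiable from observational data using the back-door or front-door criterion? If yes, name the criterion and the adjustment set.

desc(T)\{T}={H,L}; candidates ⊆ {D,G,W}.
T↔L: latent back-door arc(s) into T.
size 0: {}; under {} T still reaches {D,G,H,L,W} ∋ L.
size 1: {D}, {G}, {W}; under {D} T still reaches {G,H,L,W} ∋ L.
size 2: {D,G}, {D,W}, {G,W}; under {D,G} T still reaches {H,L} ∋ L.
T↔L cannot be blocked by any observed set — no back-door set.
No mediator lies on a directed T→…→L path.
Neither criterion identifies P(L|do(T)) in this graph.

P(L|do(T)): not identifiable (no BD/FD set).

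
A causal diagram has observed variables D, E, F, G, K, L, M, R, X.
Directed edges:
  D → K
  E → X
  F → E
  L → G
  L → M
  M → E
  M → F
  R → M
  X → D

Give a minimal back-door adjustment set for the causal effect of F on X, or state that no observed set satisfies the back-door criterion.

F→X: minimal back-door set {M}.

desc(F)\{F}={D,E,K,X}; candidates ⊆ {G,L,M,R}.
size 0: {}; under {} F still reaches {D,E,G,K,L,M,R,X} ∋ X.
{M}: F⊥X given {M} in G with F→· removed — back-door holds.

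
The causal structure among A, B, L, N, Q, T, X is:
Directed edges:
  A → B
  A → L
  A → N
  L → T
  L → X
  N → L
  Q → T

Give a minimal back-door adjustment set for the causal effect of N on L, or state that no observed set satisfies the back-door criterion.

N→L: minimal back-door set {A}.

desc(N)\{N}={L,T,X}; candidates ⊆ {A,B,Q}.
size 0: {}; under {} N still reaches {A,B,L,T,X} ∋ L.
{A}: N⊥L given {A} in G with N→· removed — back-door holds.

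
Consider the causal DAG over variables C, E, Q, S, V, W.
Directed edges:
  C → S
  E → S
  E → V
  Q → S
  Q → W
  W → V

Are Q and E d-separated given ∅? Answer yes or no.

Yes — Q ⊥ E | ∅.

Bayes-Ball from Q | ∅ reaches {S,V,W}.
E ∉ reach(Q|∅) ⇒ Q ⊥ E | ∅.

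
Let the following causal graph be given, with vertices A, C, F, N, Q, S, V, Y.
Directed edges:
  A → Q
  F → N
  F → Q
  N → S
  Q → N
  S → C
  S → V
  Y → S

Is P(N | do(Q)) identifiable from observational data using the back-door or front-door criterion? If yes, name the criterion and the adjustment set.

P(N|do(Q)): backdoor, adjust for {F}.

desc(Q)\{Q}={C,N,S,V}; candidates ⊆ {A,F,Y}.
size 0: {}; under {} Q still reaches {A,C,F,N,S,V} ∋ N.
{F}: Q⊥N given {F} in G with Q→· removed — back-door holds.
P(N|do(Q)) = Σ_{F} P(N|Q,F)·P(F).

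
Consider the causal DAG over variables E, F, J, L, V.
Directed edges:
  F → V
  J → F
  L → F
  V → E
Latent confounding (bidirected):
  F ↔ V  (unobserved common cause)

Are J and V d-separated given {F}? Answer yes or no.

No — J and V are d-connected given {F}.

Bayes-Ball from J | {F} reaches {E,L,V}.
V ∈ reach(J|{F}) ⇒ J ⊥̸ V | {F}.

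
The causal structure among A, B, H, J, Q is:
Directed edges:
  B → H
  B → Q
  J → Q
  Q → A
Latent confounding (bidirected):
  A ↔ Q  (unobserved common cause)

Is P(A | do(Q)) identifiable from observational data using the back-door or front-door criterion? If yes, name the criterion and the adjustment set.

desc(Q)\{Q}={A}; candidates ⊆ {B,H,J}.
Q↔A: latent back-door arc(s) into Q.
size 0: {}; under {} Q still reaches {A,B,H,J} ∋ A.
size 1: {B}, {H}, {J}; under {B} Q still reaches {A,J} ∋ A.
size 2: {B,H}, {B,J}, {H,J}; under {B,H} Q still reaches {A,J} ∋ A.
Q↔A cannot be blocked by any observed set — no back-door set.
No mediator lies on a directed Q→…→A path.
Neither criterion identifies P(A|do(Q)) in this graph.

P(A|do(Q)): not identifiable (no BD/FD set).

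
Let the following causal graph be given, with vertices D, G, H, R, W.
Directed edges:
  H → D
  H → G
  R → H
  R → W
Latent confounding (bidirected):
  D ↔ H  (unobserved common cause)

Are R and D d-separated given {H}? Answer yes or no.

Bayes-Ball from R | {H} reaches {D,W}.
D ∈ reach(R|{H}) ⇒ R ⊥̸ D | {H}.

No — R and D are d-connected given {H}.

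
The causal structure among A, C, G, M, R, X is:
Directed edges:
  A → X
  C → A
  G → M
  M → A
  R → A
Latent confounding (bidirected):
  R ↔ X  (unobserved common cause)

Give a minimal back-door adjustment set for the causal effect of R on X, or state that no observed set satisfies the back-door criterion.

desc(R)\{R}={A,X}; candidates ⊆ {C,G,M}.
R↔X: latent back-door arc(s) into R.
size 0: {}; under {} R still reaches {X} ∋ X.
size 1: {C}, {G}, {M}; under {C} R still reaches {X} ∋ X.
size 2: {C,G}, {C,M}, {G,M}; under {C,G} R still reaches {X} ∋ X.
R↔X cannot be blocked by any observed set — no back-door set.

R→X: no observed back-door set.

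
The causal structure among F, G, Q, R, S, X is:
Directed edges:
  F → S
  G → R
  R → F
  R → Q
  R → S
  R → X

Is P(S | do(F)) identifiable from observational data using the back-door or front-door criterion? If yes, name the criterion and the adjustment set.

desc(F)\{F}={S}; candidates ⊆ {G,Q,R,X}.
size 0: {}; under {} F still reaches {G,Q,R,S,X} ∋ S.
{R}: F⊥S given {R} in G with F→· removed — back-door holds.
P(S|do(F)) = Σ_{R} P(S|F,R)·P(R).

P(S|do(F)): backdoor, adjust for {R}.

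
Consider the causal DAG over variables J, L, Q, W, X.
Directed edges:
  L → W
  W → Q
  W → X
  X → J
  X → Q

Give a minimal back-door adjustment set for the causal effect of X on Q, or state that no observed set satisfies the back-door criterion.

desc(X)\{X}={J,Q}; candidates ⊆ {L,W}.
size 0: {}; under {} X still reaches {L,Q,W} ∋ Q.
{W}: X⊥Q given {W} in G with X→· removed — back-door holds.

X→Q: minimal back-door set {W}.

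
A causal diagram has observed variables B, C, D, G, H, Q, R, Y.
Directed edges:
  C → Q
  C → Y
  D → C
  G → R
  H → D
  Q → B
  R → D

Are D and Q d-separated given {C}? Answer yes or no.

Yes — D ⊥ Q | {C}.

Bayes-Ball from D | {C} reaches {G,H,R}.
Q ∉ reach(D|{C}) ⇒ D ⊥ Q | {C}.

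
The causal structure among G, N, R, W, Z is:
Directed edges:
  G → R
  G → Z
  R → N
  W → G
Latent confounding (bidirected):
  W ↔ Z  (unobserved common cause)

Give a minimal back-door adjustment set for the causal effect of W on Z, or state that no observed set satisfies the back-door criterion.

desc(W)\{W}={G,N,R,Z}; candidates ⊆ {—}.
W↔Z: latent back-door arc(s) into W.
size 0: {}; under {} W still reaches {Z} ∋ Z.
W↔Z cannot be blocked by any observed set — no back-door set.

W→Z: no observed back-door set.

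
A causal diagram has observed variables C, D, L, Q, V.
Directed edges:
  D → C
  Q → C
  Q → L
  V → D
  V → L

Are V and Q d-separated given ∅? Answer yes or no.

Yes — V ⊥ Q | ∅.

Bayes-Ball from V | ∅ reaches {C,D,L}.
Q ∉ reach(V|∅) ⇒ V ⊥ Q | ∅.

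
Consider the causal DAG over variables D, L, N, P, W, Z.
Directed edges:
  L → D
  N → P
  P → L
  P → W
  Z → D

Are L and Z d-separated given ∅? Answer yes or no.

Yes — L ⊥ Z | ∅.

Bayes-Ball from L | ∅ reaches {D,N,P,W}.
Z ∉ reach(L|∅) ⇒ L ⊥ Z | ∅.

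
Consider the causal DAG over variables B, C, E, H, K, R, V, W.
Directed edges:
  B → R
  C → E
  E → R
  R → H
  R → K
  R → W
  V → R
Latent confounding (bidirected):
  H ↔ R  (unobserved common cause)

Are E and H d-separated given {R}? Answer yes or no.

Bayes-Ball from E | {R} reaches {B,C,H,V}.
H ∈ reach(E|{R}) ⇒ E ⊥̸ H | {R}.

No — E and H are d-connected given {R}.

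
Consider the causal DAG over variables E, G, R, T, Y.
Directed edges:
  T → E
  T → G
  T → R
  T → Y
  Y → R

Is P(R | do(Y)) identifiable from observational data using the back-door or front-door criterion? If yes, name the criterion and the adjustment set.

desc(Y)\{Y}={R}; candidates ⊆ {E,G,T}.
size 0: {}; under {} Y still reaches {E,G,R,T} ∋ R.
{T}: Y⊥R given {T} in G with Y→· removed — back-door holds.
P(R|do(Y)) = Σ_{T} P(R|Y,T)·P(T).

P(R|do(Y)): backdoor, adjust for {T}.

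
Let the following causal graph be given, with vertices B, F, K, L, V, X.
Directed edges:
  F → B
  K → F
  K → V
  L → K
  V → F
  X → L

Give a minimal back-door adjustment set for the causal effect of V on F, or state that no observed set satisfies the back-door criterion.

V→F: minimal back-door set {K}.

desc(V)\{V}={B,F}; candidates ⊆ {K,L,X}.
size 0: {}; under {} V still reaches {B,F,K,L,X} ∋ F.
{K}: V⊥F given {K} in G with V→· removed — back-door holds.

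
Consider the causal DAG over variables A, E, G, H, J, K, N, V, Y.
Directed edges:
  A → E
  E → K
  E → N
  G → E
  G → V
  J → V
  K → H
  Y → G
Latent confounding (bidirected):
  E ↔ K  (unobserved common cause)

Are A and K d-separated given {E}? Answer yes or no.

No — A and K are d-connected given {E}.

Bayes-Ball from A | {E} reaches {G,H,K,V,Y}.
K ∈ reach(A|{E}) ⇒ A ⊥̸ K | {E}.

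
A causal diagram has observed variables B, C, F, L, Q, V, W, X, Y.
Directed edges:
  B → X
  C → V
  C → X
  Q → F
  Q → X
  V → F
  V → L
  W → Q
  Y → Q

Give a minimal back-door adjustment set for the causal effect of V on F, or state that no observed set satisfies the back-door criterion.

desc(V)\{V}={F,L}; candidates ⊆ {B,C,Q,W,X,Y}.
∅: V⊥F given ∅ in G with V→· removed — back-door holds.

V→F: minimal back-door set ∅.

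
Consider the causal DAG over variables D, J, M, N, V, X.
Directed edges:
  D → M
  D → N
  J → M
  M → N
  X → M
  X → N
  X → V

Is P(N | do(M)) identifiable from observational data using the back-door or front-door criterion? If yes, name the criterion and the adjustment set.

P(N|do(M)): backdoor, adjust for {D, X}.

desc(M)\{M}={N}; candidates ⊆ {D,J,V,X}.
size 0: {}; under {} M still reaches {D,J,N,V,X} ∋ N.
size 1: {D}, {J}, {V} …(+1); under {D} M still reaches {J,N,V,X} ∋ N.
{D,X}: M⊥N given {D,X} in G with M→· removed — back-door holds.
P(N|do(M)) = Σ_{D,X} P(N|M,D,X)·P(D,X).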